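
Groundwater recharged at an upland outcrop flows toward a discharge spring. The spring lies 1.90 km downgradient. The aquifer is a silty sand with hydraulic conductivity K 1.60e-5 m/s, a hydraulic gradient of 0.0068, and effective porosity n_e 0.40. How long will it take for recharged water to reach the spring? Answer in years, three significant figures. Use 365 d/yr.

K = 1.60e-5 m/s × 86400 s/d = 1.382 m/d
q = Ki = 1.382 × 0.0068 = 0.009400 m/d
Seepage velocity v = q / n = 0.009400 / 0.40 = 0.02350 m/d
L = 1.90 km = 1900 m
t = L / v = 1900 / 0.02350 = 80850 d
   = 80850 / 365 = 222 yr

222 years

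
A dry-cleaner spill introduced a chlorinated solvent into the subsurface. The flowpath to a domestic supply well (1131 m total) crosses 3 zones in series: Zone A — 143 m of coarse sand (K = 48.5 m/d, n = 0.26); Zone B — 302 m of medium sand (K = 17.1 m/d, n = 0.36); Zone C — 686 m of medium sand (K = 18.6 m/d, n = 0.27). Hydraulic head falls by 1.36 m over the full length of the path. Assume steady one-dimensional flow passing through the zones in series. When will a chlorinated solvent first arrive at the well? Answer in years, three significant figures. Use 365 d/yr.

38.3 years

Steady 1-D flow in series ⇒ the Darcy flux q is identical in every zone and the zone head losses add (resistances L/K in series).
Σ(L/K) = 143/48.5 + 302/17.1 + 686/18.6 = 2.948 + 17.66 + 36.88 = 57.49 d
q = ΔH / Σ(L/K) = 1.36 / 57.49 = 0.02366 m/d (same in every zone)
Zone A: v = q/n = 0.02366/0.26 = 0.09098 m/d → t_A = 143/0.09098 = 1572 d
Zone B: v = q/n = 0.02366/0.36 = 0.06571 m/d → t_B = 302/0.06571 = 4596 d
Zone C: v = q/n = 0.02366/0.27 = 0.08761 m/d → t_C = 686/0.08761 = 7830 d
Total t = 1572 + 4596 + 7830 = 14000 d
   = 14000 / 365 = 38.3 yr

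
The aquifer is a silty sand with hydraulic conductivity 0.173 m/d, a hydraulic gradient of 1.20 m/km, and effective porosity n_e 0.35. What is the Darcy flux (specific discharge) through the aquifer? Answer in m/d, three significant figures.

2.08e-4 m/d

Specific discharge q = 0.173 × 0.0012 = 2.076e-4 m/d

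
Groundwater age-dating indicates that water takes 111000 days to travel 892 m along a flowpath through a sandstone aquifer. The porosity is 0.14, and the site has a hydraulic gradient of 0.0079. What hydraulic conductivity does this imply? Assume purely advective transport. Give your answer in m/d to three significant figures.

0.142 m/d

v = L / t = 892 / 111000 = 0.008036 m/d
K = v · n / i = 0.008036 × 0.14 / 0.0079 = 0.142 m/d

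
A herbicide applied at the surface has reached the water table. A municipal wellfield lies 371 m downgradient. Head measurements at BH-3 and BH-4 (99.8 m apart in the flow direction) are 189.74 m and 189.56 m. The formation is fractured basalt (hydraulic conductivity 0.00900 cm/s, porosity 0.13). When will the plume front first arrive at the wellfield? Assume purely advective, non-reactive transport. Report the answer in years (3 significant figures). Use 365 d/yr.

9.42 years

Hydraulic gradient i = (189.74 − 189.56) / 99.8 = 0.18 / 99.8 = 0.001804
K = 0.00900 cm/s × 864 = 7.776 m/d
Darcy flux q = K·i = 7.776 × 0.001804 = 0.01402 m/d
Seepage velocity v = q / n = 0.01402 / 0.13 = 0.1079 m/d
t = L / v = 371 / 0.1079 = 3439 d
   = 3439 / 365 = 9.42 yr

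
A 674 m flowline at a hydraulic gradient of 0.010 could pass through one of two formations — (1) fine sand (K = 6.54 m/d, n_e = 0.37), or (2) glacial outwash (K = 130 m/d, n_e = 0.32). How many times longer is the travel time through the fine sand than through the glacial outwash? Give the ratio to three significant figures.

23.0

Unit 1 (fine sand): v = 6.54×0.010/0.37 = 0.1768 m/d, t = 674/0.1768 = 3813 d
Unit 2 (glacial outwash): v = 130×0.010/0.32 = 4.063 m/d, t = 674/4.063 = 165.9 d
t(fine sand) / t(glacial outwash) = 3813/165.9 = 23.0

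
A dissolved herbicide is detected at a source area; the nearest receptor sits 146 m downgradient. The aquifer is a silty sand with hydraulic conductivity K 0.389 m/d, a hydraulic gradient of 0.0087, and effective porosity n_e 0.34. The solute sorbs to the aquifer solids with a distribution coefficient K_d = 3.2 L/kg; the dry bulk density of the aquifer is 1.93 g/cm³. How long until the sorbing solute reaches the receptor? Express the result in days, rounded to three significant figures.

281000 days

q = Ki = 0.389 × 0.0087 = 0.003384 m/d
Seepage velocity v = q / n = 0.003384 / 0.34 = 0.009954 m/d
Retardation R = 1 + ρ_b·K_d/n = 1 + 1.93×3.2/0.34 = 19.16
Contaminant velocity v_c = v/R = 0.009954/19.16 = 5.194e-4 m/d
t = L/v_c = 146/5.194e-4 = 281100 d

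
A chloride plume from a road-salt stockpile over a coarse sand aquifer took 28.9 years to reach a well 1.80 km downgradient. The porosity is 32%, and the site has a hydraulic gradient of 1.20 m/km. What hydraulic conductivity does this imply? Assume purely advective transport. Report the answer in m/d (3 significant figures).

45.5 m/d

t = 28.9 years = 10550 d
L = 1.80 km = 1800 m
v = L / t = 1800 / 10550 = 0.1706 m/d
K = v · n / i = 0.1706 × 0.32 / 0.0012 = 45.5 m/d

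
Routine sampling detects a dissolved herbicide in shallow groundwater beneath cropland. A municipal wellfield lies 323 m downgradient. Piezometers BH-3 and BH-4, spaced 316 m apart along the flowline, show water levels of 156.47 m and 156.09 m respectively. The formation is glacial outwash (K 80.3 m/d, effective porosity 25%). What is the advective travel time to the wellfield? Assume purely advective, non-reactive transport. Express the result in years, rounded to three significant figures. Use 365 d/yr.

2.29 years

Hydraulic gradient i = (156.47 − 156.09) / 316 = 0.38 / 316 = 0.001203
Darcy flux q = K·i = 80.3 × 0.001203 = 0.09656 m/d
v = Ki/n = 80.3·0.001203/0.25 = 0.3863 m/d
t = L / v = 323 / 0.3863 = 836.2 d
   = 836.2 / 365 = 2.29 yr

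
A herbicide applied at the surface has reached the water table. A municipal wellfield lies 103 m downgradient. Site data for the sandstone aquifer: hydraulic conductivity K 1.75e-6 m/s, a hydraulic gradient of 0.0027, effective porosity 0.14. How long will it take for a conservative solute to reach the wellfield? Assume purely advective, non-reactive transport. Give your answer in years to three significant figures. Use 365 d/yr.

K = 1.75e-6 m/s × 86400 s/d = 0.1512 m/d
Specific discharge q = 0.1512 × 0.0027 = 4.082e-4 m/d
Seepage velocity v = q / n = 4.082e-4 / 0.14 = 0.002916 m/d
t = L / v = 103 / 0.002916 = 35320 d
   = 35320 / 365 = 96.8 yr

96.8 years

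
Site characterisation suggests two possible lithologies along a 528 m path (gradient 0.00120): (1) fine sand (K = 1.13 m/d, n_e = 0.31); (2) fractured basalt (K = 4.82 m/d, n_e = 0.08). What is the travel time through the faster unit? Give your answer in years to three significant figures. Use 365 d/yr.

Unit 1 (fine sand): v = 1.13×0.0012/0.31 = 0.004374 m/d, t = 528/0.004374 = 120700 d
Unit 2 (fractured basalt): v = 4.82×0.0012/0.08 = 0.07230 m/d, t = 528/0.07230 = 7303 d
Faster: 7303 d / 365 = 20.0 yr

20.0 years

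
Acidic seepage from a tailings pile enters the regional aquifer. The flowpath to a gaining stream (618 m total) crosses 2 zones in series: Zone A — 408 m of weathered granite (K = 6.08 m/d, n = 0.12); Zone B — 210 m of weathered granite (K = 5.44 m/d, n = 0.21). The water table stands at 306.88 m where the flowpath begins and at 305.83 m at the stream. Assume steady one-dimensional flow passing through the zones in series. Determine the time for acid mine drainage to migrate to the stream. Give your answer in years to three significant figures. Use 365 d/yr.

25.7 years

Total head drop ΔH = 306.88 − 305.83 = 1.05 m
Continuity: the same q passes through each zone, so ΔH = q·Σ(L_j/K_j) — the zones act as resistances in series.
Σ(L/K) = 408/6.08 + 210/5.44 = 67.11 + 38.60 = 105.7 d
q = ΔH / Σ(L/K) = 1.05 / 105.7 = 0.009933 m/d (same in every zone)
Zone A: v = q/n = 0.009933/0.12 = 0.08278 m/d → t_A = 408/0.08278 = 4929 d
Zone B: v = q/n = 0.009933/0.21 = 0.04730 m/d → t_B = 210/0.04730 = 4440 d
Total t = 4929 + 4440 = 9369 d
   = 9369 / 365 = 25.7 yr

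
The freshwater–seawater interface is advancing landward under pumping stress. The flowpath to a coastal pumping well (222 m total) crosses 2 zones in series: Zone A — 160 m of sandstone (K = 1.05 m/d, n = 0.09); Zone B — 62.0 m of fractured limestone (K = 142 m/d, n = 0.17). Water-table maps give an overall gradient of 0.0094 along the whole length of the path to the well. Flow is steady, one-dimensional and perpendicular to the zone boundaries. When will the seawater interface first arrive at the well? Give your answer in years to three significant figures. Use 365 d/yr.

5.00 years

Steady 1-D flow in series ⇒ the Darcy flux q is identical in every zone and the zone head losses add (resistances L/K in series).
Σ(L/K) = 160/1.05 + 62.0/142 = 152.4 + 0.4366 = 152.8 d
K_eq = L_total / Σ(L/K) = 222 / 152.8 = 1.453 m/d
q = K_eq · i = 1.453 × 0.0094 = 0.01366 m/d (same in every zone)
Zone A: v = q/n = 0.01366/0.09 = 0.1517 m/d → t_A = 160/0.1517 = 1055 d
Zone B: v = q/n = 0.01366/0.17 = 0.08033 m/d → t_B = 62.0/0.08033 = 771.9 d
Total t = 1055 + 771.9 = 1826 d
   = 1826 / 365 = 5.00 yr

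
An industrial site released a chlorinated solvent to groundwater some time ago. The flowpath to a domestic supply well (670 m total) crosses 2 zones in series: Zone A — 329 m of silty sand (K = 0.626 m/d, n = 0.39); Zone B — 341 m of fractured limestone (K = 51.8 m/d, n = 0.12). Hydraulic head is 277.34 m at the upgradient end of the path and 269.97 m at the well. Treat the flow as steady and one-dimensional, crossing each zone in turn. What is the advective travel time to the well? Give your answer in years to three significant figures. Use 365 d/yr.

33.5 years

Total head drop ΔH = 277.34 − 269.97 = 7.37 m
Continuity: the same q passes through each zone, so ΔH = q·Σ(L_j/K_j) — the zones act as resistances in series.
Σ(L/K) = 329/0.626 + 341/51.8 = 525.6 + 6.583 = 532.1 d
q = ΔH / Σ(L/K) = 7.37 / 532.1 = 0.01385 m/d (same in every zone)
Zone A: v = q/n = 0.01385/0.39 = 0.03551 m/d → t_A = 329/0.03551 = 9264 d
Zone B: v = q/n = 0.01385/0.12 = 0.1154 m/d → t_B = 341/0.1154 = 2955 d
Total t = 9264 + 2955 = 12220 d
   = 12220 / 365 = 33.5 yr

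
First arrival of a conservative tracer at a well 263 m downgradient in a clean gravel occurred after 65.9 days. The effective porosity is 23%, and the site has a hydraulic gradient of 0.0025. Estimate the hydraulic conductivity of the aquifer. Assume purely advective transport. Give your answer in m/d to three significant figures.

v = L / t = 263 / 65.9 = 3.991 m/d
K = v · n / i = 3.991 × 0.23 / 0.0025 = 367 m/d

367 m/d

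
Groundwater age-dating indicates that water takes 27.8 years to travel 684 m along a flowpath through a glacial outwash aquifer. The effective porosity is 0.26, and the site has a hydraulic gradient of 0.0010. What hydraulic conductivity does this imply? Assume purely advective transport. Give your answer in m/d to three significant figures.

17.5 m/d

t = 27.8 years = 10150 d
v = L / t = 684 / 10150 = 0.06741 m/d
K = v · n / i = 0.06741 × 0.26 / 0.0010 = 17.5 m/d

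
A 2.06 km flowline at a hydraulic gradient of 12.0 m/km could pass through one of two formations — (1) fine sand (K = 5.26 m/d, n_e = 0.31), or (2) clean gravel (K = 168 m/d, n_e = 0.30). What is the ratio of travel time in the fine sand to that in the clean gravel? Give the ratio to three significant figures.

33.0

Unit 1 (fine sand): v = 5.26×0.012/0.31 = 0.2036 m/d, t = 2060/0.2036 = 10120 d
Unit 2 (clean gravel): v = 168×0.012/0.30 = 6.720 m/d, t = 2060/6.720 = 306.5 d
t(fine sand) / t(clean gravel) = 10120/306.5 = 33.0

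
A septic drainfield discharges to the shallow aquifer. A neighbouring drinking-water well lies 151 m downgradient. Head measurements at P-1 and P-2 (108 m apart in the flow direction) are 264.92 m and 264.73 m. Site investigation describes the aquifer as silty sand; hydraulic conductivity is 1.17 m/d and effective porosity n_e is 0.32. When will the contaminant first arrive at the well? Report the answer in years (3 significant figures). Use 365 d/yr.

Hydraulic gradient i = (264.92 − 264.73) / 108 = 0.19 / 108 = 0.001759
Specific discharge q = 1.17 × 0.001759 = 0.002058 m/d
v_s = q/n_e = 0.002058/0.32 = 0.006432 m/d
t = L / v = 151 / 0.006432 = 23480 d
   = 23480 / 365 = 64.3 yr

64.3 years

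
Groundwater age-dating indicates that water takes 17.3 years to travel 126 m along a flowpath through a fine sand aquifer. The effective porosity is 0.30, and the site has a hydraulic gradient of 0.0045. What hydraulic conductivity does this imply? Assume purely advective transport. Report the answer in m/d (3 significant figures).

1.33 m/d

t = 17.3 years = 6315 d
v = L / t = 126 / 6315 = 0.01995 m/d
K = v · n / i = 0.01995 × 0.30 / 0.0045 = 1.33 m/d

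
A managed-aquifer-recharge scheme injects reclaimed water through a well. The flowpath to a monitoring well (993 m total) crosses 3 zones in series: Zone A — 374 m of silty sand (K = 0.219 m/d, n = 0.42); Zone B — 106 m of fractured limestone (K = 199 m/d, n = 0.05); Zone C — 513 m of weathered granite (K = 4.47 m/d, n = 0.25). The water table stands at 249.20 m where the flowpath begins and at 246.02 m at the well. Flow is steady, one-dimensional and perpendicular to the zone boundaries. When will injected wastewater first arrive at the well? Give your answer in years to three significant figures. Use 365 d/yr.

Total head drop ΔH = 249.20 − 246.02 = 3.18 m
Steady 1-D flow in series ⇒ the Darcy flux q is identical in every zone and the zone head losses add (resistances L/K in series).
Σ(L/K) = 374/0.219 + 106/199 + 513/4.47 = 1708 + 0.5327 + 114.8 = 1823 d
q = ΔH / Σ(L/K) = 3.18 / 1823 = 0.001744 m/d (same in every zone)
Zone A: v = q/n = 0.001744/0.42 = 0.004153 m/d → t_A = 374/0.004153 = 90050 d
Zone B: v = q/n = 0.001744/0.05 = 0.03489 m/d → t_B = 106/0.03489 = 3038 d
Zone C: v = q/n = 0.001744/0.25 = 0.006977 m/d → t_C = 513/0.006977 = 73520 d
Total t = 90050 + 3038 + 73520 = 166600 d
   = 166600 / 365 = 456 yr

456 years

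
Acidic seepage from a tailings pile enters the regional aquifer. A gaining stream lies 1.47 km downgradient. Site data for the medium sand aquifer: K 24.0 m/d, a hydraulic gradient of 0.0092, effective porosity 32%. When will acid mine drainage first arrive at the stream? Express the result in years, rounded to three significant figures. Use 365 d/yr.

5.84 years

Darcy flux q = K·i = 24.0 × 0.0092 = 0.2208 m/d
Seepage velocity v = q / n = 0.2208 / 0.32 = 0.6900 m/d
L = 1.47 km = 1470 m
t = L / v = 1470 / 0.6900 = 2130 d
   = 2130 / 365 = 5.84 yr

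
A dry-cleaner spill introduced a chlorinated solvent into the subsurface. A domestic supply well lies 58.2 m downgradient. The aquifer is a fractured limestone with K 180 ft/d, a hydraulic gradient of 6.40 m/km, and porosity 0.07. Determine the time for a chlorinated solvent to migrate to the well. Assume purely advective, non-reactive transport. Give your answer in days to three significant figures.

K = 180 ft/d × 0.3048 = 54.86 m/d
Specific discharge q = 54.86 × 0.0064 = 0.3511 m/d
Average linear velocity = 0.3511 / 0.07 = 5.016 m/d
t = L / v = 58.2 / 5.016 = 11.60 d

11.6 days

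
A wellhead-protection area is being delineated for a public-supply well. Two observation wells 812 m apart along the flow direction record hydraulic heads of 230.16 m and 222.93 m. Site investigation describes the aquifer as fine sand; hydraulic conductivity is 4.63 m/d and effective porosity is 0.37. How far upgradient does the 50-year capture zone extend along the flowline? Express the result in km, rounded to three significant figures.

2.03 km

Hydraulic gradient i = (230.16 − 222.93) / 812 = 7.23 / 812 = 0.008904
q = Ki = 4.63 × 0.008904 = 0.04123 m/d
Seepage velocity v = q / n = 0.04123 / 0.37 = 0.1114 m/d
T = 50 yr × 365 = 18250 d
L = v × T = 0.1114 × 18250 = 2033 m
   = 2.03 km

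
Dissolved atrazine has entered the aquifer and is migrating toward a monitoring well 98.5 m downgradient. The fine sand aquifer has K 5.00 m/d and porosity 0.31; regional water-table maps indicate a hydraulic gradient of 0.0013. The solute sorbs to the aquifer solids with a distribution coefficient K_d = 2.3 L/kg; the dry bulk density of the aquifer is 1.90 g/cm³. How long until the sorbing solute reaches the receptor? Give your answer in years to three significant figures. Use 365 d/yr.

q = Ki = 5.00 × 0.0013 = 0.006500 m/d
v = Ki/n = 5.00·0.0013/0.31 = 0.02097 m/d
Retardation R = 1 + ρ_b·K_d/n = 1 + 1.90×2.3/0.31 = 15.10
Contaminant velocity v_c = v/R = 0.02097/15.10 = 0.001389 m/d
t = L/v_c = 98.5/0.001389 = 70920 d
   = 70920/365 = 194 yr

194 years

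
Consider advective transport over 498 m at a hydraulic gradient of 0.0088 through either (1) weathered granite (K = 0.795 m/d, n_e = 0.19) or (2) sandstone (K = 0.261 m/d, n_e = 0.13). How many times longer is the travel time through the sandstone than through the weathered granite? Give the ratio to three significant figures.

2.08

Unit 1 (weathered granite): v = 0.795×0.0088/0.19 = 0.03682 m/d, t = 498/0.03682 = 13520 d
Unit 2 (sandstone): v = 0.261×0.0088/0.13 = 0.01767 m/d, t = 498/0.01767 = 28190 d
t(sandstone) / t(weathered granite) = 28190/13520 = 2.08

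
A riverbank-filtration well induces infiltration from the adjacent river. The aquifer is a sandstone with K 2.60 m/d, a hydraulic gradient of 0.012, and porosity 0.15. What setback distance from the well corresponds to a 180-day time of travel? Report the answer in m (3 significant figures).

Darcy flux q = K·i = 2.60 × 0.012 = 0.03120 m/d
v = Ki/n = 2.60·0.012/0.15 = 0.2080 m/d
L = v × T = 0.2080 × 180 = 37.44 m

37.4 m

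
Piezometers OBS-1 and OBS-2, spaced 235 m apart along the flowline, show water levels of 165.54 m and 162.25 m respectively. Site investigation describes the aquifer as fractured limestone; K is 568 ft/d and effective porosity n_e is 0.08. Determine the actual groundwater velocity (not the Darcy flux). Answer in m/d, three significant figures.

30.3 m/d

Hydraulic gradient i = (165.54 − 162.25) / 235 = 3.29 / 235 = 0.01400
K = 568 ft/d × 0.3048 = 173.1 m/d
q = Ki = 173.1 × 0.01400 = 2.424 m/d
v = Ki/n = 173.1·0.01400/0.08 = 30.30 m/d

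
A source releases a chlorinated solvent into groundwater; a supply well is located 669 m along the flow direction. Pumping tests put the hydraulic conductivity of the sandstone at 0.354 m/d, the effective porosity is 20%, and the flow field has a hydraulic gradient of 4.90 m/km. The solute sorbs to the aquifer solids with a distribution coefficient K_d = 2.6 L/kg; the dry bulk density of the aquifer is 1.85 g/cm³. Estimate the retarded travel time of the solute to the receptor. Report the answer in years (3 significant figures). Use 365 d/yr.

5290 years

Darcy flux q = K·i = 0.354 × 0.0049 = 0.001735 m/d
Seepage velocity v = q / n = 0.001735 / 0.20 = 0.008673 m/d
Retardation R = 1 + ρ_b·K_d/n = 1 + 1.85×2.6/0.20 = 25.05
Contaminant velocity v_c = v/R = 0.008673/25.05 = 3.462e-4 m/d
t = L/v_c = 669/3.462e-4 = 1.932e6 d
   = 1.932e6/365 = 5290 yr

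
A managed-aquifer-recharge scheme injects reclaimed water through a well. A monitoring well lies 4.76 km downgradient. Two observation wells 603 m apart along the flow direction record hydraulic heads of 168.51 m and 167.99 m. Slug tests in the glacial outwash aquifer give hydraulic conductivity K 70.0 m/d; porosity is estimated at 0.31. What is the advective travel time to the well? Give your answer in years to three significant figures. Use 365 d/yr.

67.0 years

Hydraulic gradient i = (168.51 − 167.99) / 603 = 0.52 / 603 = 8.624e-4
Darcy flux q = K·i = 70.0 × 8.624e-4 = 0.06036 m/d
v = Ki/n = 70.0·8.624e-4/0.31 = 0.1947 m/d
L = 4.76 km = 4760 m
t = L / v = 4760 / 0.1947 = 24440 d
   = 24440 / 365 = 67.0 yr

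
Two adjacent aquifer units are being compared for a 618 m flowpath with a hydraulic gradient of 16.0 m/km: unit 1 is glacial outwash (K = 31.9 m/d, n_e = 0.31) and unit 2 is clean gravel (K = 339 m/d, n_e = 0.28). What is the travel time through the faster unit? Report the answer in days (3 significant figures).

Unit 1 (glacial outwash): v = 31.9×0.016/0.31 = 1.646 m/d, t = 618/1.646 = 375.4 d
Unit 2 (clean gravel): v = 339×0.016/0.28 = 19.37 m/d, t = 618/19.37 = 31.90 d
Faster unit: t = 31.9 d

31.9 days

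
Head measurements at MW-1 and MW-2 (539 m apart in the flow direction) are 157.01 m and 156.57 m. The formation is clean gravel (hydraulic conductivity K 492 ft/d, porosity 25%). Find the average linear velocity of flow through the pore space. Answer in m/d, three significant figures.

0.490 m/d

Hydraulic gradient i = (157.01 − 156.57) / 539 = 0.44 / 539 = 8.163e-4
K = 492 ft/d × 0.3048 = 150.0 m/d
Darcy flux q = K·i = 150.0 × 8.163e-4 = 0.1224 m/d
Average linear velocity = 0.1224 / 0.25 = 0.4897 m/d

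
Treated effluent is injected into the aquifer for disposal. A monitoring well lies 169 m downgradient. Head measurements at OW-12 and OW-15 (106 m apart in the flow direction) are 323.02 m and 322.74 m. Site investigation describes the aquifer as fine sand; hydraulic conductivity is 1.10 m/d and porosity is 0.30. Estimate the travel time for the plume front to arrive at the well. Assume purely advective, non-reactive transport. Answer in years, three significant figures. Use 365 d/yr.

Hydraulic gradient i = (323.02 − 322.74) / 106 = 0.28 / 106 = 0.002642
Specific discharge q = 1.10 × 0.002642 = 0.002906 m/d
Seepage velocity v = q / n = 0.002906 / 0.30 = 0.009686 m/d
t = L / v = 169 / 0.009686 = 17450 d
   = 17450 / 365 = 47.8 yr

47.8 years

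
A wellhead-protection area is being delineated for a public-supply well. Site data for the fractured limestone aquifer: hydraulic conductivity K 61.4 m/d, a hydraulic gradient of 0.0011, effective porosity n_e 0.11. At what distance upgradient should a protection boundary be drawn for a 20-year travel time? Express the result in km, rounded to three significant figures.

4.48 km

q = Ki = 61.4 × 0.0011 = 0.06754 m/d
v = Ki/n = 61.4·0.0011/0.11 = 0.6140 m/d
T = 20 yr × 365 = 7300 d
L = v × T = 0.6140 × 7300 = 4482 m
   = 4.48 km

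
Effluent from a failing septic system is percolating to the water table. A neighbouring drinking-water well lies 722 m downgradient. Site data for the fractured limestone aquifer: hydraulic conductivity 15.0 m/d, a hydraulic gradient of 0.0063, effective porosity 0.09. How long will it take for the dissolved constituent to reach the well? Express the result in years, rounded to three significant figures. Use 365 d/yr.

Specific discharge q = 15.0 × 0.0063 = 0.09450 m/d
Seepage velocity v = q / n = 0.09450 / 0.09 = 1.050 m/d
t = L / v = 722 / 1.050 = 687.6 d
   = 687.6 / 365 = 1.88 yr

1.88 years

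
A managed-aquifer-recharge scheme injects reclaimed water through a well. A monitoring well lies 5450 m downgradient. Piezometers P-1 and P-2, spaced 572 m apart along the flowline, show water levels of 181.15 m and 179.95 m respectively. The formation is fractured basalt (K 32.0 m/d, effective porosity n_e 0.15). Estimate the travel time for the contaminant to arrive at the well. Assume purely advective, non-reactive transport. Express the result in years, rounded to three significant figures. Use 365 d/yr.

33.4 years

Hydraulic gradient i = (181.15 − 179.95) / 572 = 1.20 / 572 = 0.002098
q = Ki = 32.0 × 0.002098 = 0.06713 m/d
v_s = q/n_e = 0.06713/0.15 = 0.4476 m/d
t = L / v = 5450 / 0.4476 = 12180 d
   = 12180 / 365 = 33.4 yr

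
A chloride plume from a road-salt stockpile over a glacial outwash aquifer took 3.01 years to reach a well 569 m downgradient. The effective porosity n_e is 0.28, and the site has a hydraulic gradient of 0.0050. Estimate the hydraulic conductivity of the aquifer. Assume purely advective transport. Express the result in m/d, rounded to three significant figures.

t = 3.01 years = 1099 d
v = L / t = 569 / 1099 = 0.5179 m/d
K = v · n / i = 0.5179 × 0.28 / 0.0050 = 29.0 m/d

29.0 m/d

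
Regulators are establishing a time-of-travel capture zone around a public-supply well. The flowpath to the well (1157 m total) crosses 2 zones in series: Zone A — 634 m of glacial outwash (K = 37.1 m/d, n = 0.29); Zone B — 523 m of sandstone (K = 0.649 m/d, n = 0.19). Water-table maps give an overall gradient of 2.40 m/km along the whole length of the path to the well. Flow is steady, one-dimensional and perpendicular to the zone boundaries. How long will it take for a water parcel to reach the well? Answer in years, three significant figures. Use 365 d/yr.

230 years

For zones in series the flux q is common to all zones; the equivalent conductivity is the harmonic (thickness-weighted) mean, K_eq = L_total / Σ(L_j/K_j).
Σ(L/K) = 634/37.1 + 523/0.649 = 17.09 + 805.9 = 822.9 d
K_eq = L_total / Σ(L/K) = 1157 / 822.9 = 1.406 m/d
q = K_eq · i = 1.406 × 0.0024 = 0.003374 m/d (same in every zone)
Zone A: v = q/n = 0.003374/0.29 = 0.01164 m/d → t_A = 634/0.01164 = 54490 d
Zone B: v = q/n = 0.003374/0.19 = 0.01776 m/d → t_B = 523/0.01776 = 29450 d
Total t = 54490 + 29450 = 83940 d
   = 83940 / 365 = 230 yr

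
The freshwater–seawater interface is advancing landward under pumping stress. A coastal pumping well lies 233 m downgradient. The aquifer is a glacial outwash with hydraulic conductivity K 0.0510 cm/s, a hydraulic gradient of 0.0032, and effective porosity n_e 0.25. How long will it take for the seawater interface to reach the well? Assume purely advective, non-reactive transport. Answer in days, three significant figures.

K = 0.0510 cm/s × 864 = 44.06 m/d
q = Ki = 44.06 × 0.0032 = 0.1410 m/d
v_s = q/n_e = 0.1410/0.25 = 0.5640 m/d
t = L / v = 233 / 0.5640 = 413.1 d

413 days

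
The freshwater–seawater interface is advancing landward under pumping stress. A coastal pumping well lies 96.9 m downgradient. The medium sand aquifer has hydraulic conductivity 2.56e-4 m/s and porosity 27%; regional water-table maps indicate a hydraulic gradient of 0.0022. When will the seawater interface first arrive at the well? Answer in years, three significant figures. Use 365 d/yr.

K = 2.56e-4 m/s × 86400 s/d = 22.12 m/d
Specific discharge q = 22.12 × 0.0022 = 0.04866 m/d
Seepage velocity v = q / n = 0.04866 / 0.27 = 0.1802 m/d
t = L / v = 96.9 / 0.1802 = 537.7 d
   = 537.7 / 365 = 1.47 yr

1.47 years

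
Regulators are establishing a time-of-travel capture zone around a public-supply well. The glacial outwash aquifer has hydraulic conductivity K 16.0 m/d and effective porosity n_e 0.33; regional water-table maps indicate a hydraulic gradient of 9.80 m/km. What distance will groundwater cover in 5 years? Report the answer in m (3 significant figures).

Specific discharge q = 16.0 × 0.0098 = 0.1568 m/d
v = Ki/n = 16.0·0.0098/0.33 = 0.4752 m/d
T = 5 yr × 365 = 1825 d
L = v × T = 0.4752 × 1825 = 867.2 m

867 m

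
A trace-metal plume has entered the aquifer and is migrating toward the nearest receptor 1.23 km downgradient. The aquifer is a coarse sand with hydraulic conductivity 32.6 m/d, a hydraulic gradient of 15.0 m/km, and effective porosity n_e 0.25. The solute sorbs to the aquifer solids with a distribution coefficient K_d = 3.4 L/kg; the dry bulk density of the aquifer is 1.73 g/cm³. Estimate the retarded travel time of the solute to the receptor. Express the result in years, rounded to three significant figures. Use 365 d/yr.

42.3 years

Specific discharge q = 32.6 × 0.015 = 0.4890 m/d
Seepage velocity v = q / n = 0.4890 / 0.25 = 1.956 m/d
Retardation R = 1 + ρ_b·K_d/n = 1 + 1.73×3.4/0.25 = 24.53
Contaminant velocity v_c = v/R = 1.956/24.53 = 0.07975 m/d
L = 1.23 km = 1230 m
t = L/v_c = 1230/0.07975 = 15420 d
   = 15420/365 = 42.3 yr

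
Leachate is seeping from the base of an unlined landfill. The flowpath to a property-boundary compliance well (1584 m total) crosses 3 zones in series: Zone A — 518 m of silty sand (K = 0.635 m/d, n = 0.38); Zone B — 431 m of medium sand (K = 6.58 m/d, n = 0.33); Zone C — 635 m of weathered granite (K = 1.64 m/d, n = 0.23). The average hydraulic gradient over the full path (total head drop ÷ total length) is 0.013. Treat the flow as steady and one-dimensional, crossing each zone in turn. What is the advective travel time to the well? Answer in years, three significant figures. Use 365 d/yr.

Steady 1-D flow in series ⇒ the Darcy flux q is identical in every zone and the zone head losses add (resistances L/K in series).
Σ(L/K) = 518/0.635 + 431/6.58 + 635/1.64 = 815.7 + 65.50 + 387.2 = 1268 d
K_eq = L_total / Σ(L/K) = 1584 / 1268 = 1.249 m/d
q = K_eq · i = 1.249 × 0.013 = 0.01623 m/d (same in every zone)
Zone A: v = q/n = 0.01623/0.38 = 0.04272 m/d → t_A = 518/0.04272 = 12130 d
Zone B: v = q/n = 0.01623/0.33 = 0.04919 m/d → t_B = 431/0.04919 = 8761 d
Zone C: v = q/n = 0.01623/0.23 = 0.07058 m/d → t_C = 635/0.07058 = 8997 d
Total t = 12130 + 8761 + 8997 = 29880 d
   = 29880 / 365 = 81.9 yr

81.9 years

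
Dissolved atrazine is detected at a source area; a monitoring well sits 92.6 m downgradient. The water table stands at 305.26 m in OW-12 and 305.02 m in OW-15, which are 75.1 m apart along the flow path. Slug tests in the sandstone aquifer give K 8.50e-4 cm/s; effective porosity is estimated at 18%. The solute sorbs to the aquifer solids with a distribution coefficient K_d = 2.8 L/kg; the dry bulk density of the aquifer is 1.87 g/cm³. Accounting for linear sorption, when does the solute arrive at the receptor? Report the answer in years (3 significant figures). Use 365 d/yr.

Hydraulic gradient i = (305.26 − 305.02) / 75.1 = 0.24 / 75.1 = 0.003196
K = 8.50e-4 cm/s × 864 = 0.7344 m/d
Specific discharge q = 0.7344 × 0.003196 = 0.002347 m/d
Average linear velocity = 0.002347 / 0.18 = 0.01304 m/d
Retardation R = 1 + ρ_b·K_d/n = 1 + 1.87×2.8/0.18 = 30.09
Contaminant velocity v_c = v/R = 0.01304/30.09 = 4.333e-4 m/d
t = L/v_c = 92.6/4.333e-4 = 213700 d
   = 213700/365 = 585 yr

585 years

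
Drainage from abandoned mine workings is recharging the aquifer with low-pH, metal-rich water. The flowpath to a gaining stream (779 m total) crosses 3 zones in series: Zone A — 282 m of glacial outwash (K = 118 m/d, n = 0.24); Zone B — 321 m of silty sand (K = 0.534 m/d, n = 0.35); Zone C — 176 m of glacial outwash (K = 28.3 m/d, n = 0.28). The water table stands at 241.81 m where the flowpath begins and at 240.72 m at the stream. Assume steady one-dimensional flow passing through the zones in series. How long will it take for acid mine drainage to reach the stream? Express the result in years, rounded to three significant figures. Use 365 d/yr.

351 years

Total head drop ΔH = 241.81 − 240.72 = 1.09 m
Continuity: the same q passes through each zone, so ΔH = q·Σ(L_j/K_j) — the zones act as resistances in series.
Σ(L/K) = 282/118 + 321/0.534 + 176/28.3 = 2.390 + 601.1 + 6.219 = 609.7 d
q = ΔH / Σ(L/K) = 1.09 / 609.7 = 0.001788 m/d (same in every zone)
Zone A: v = q/n = 0.001788/0.24 = 0.007449 m/d → t_A = 282/0.007449 = 37860 d
Zone B: v = q/n = 0.001788/0.35 = 0.005108 m/d → t_B = 321/0.005108 = 62850 d
Zone C: v = q/n = 0.001788/0.28 = 0.006385 m/d → t_C = 176/0.006385 = 27570 d
Total t = 37860 + 62850 + 27570 = 128300 d
   = 128300 / 365 = 351 yr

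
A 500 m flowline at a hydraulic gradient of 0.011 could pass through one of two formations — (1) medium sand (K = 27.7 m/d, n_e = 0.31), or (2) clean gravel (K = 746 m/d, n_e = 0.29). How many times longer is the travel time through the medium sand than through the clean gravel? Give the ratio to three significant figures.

28.8

Unit 1 (medium sand): v = 27.7×0.011/0.31 = 0.9829 m/d, t = 500/0.9829 = 508.7 d
Unit 2 (clean gravel): v = 746×0.011/0.29 = 28.30 m/d, t = 500/28.30 = 17.67 d
t(medium sand) / t(clean gravel) = 508.7/17.67 = 28.8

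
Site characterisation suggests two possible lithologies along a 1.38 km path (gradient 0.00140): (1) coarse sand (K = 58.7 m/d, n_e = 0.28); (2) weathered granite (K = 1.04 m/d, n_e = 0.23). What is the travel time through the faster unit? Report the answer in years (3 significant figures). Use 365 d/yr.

Unit 1 (coarse sand): v = 58.7×0.0014/0.28 = 0.2935 m/d, t = 1380/0.2935 = 4702 d
Unit 2 (weathered granite): v = 1.04×0.0014/0.23 = 0.006330 m/d, t = 1380/0.006330 = 218000 d
Faster: 4702 d / 365 = 12.9 yr

12.9 years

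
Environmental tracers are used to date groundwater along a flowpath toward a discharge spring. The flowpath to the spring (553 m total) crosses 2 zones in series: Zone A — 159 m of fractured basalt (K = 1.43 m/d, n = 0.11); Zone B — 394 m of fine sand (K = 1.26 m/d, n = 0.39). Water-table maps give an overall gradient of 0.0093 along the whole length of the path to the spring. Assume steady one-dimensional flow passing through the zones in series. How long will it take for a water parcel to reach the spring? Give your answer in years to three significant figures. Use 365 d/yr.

For zones in series the flux q is common to all zones; the equivalent conductivity is the harmonic (thickness-weighted) mean, K_eq = L_total / Σ(L_j/K_j).
Σ(L/K) = 159/1.43 + 394/1.26 = 111.2 + 312.7 = 423.9 d
K_eq = L_total / Σ(L/K) = 553 / 423.9 = 1.305 m/d
q = K_eq · i = 1.305 × 0.0093 = 0.01213 m/d (same in every zone)
Zone A: v = q/n = 0.01213/0.11 = 0.1103 m/d → t_A = 159/0.1103 = 1442 d
Zone B: v = q/n = 0.01213/0.39 = 0.03111 m/d → t_B = 394/0.03111 = 12660 d
Total t = 1442 + 12660 = 14110 d
   = 14110 / 365 = 38.6 yr

38.6 years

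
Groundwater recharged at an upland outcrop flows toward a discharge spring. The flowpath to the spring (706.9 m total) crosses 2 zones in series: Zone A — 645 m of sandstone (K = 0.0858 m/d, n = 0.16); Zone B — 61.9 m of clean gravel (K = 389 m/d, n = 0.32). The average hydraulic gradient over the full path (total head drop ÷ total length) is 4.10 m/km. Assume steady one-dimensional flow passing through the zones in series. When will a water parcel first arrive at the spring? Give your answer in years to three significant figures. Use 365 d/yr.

For zones in series the flux q is common to all zones; the equivalent conductivity is the harmonic (thickness-weighted) mean, K_eq = L_total / Σ(L_j/K_j).
Σ(L/K) = 645/0.0858 + 61.9/389 = 7517 + 0.1591 = 7518 d
K_eq = L_total / Σ(L/K) = 706.9 / 7518 = 0.09403 m/d
q = K_eq · i = 0.09403 × 0.0041 = 3.855e-4 m/d (same in every zone)
Zone A: v = q/n = 3.855e-4/0.16 = 0.002410 m/d → t_A = 645/0.002410 = 267700 d
Zone B: v = q/n = 3.855e-4/0.32 = 0.001205 m/d → t_B = 61.9/0.001205 = 51380 d
Total t = 267700 + 51380 = 319100 d
   = 319100 / 365 = 874 yr

874 years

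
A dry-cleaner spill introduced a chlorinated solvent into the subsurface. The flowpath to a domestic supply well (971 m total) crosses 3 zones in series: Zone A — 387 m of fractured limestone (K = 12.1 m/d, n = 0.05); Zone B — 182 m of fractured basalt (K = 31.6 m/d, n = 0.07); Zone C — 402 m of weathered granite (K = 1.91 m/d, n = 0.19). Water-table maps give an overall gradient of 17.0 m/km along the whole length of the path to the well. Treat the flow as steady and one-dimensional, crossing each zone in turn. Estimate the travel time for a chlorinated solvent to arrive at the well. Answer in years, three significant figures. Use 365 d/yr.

4.47 years

Continuity: the same q passes through each zone, so ΔH = q·Σ(L_j/K_j) — the zones act as resistances in series.
Σ(L/K) = 387/12.1 + 182/31.6 + 402/1.91 = 31.98 + 5.759 + 210.5 = 248.2 d
K_eq = L_total / Σ(L/K) = 971 / 248.2 = 3.912 m/d
q = K_eq · i = 3.912 × 0.017 = 0.06650 m/d (same in every zone)
Zone A: v = q/n = 0.06650/0.05 = 1.330 m/d → t_A = 387/1.330 = 291.0 d
Zone B: v = q/n = 0.06650/0.07 = 0.9500 m/d → t_B = 182/0.9500 = 191.6 d
Zone C: v = q/n = 0.06650/0.19 = 0.3500 m/d → t_C = 402/0.3500 = 1149 d
Total t = 291.0 + 191.6 + 1149 = 1631 d
   = 1631 / 365 = 4.47 yr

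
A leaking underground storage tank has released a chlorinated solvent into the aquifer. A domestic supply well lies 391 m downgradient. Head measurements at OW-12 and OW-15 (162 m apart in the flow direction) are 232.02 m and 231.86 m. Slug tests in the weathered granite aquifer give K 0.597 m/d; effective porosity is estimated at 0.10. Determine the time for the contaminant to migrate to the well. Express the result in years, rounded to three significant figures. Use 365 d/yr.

Hydraulic gradient i = (232.02 − 231.86) / 162 = 0.16 / 162 = 9.877e-4
q = Ki = 0.597 × 9.877e-4 = 5.896e-4 m/d
v_s = q/n_e = 5.896e-4/0.10 = 0.005896 m/d
t = L / v = 391 / 0.005896 = 66310 d
   = 66310 / 365 = 182 yr

182 years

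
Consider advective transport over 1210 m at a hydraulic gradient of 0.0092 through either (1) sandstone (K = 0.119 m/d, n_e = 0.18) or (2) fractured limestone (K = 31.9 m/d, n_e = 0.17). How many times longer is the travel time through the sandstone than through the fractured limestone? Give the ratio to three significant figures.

284

Unit 1 (sandstone): v = 0.119×0.0092/0.18 = 0.006082 m/d, t = 1210/0.006082 = 198900 d
Unit 2 (fractured limestone): v = 31.9×0.0092/0.17 = 1.726 m/d, t = 1210/1.726 = 700.9 d
t(sandstone) / t(fractured limestone) = 198900/700.9 = 284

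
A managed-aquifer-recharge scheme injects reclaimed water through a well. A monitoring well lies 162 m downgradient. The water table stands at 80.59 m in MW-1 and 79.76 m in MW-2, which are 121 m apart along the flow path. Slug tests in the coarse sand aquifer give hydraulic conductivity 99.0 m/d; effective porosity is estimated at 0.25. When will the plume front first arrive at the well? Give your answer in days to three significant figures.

59.6 days

Hydraulic gradient i = (80.59 − 79.76) / 121 = 0.83 / 121 = 0.006860
q = Ki = 99.0 × 0.006860 = 0.6791 m/d
Average linear velocity = 0.6791 / 0.25 = 2.716 m/d
t = L / v = 162 / 2.716 = 59.64 d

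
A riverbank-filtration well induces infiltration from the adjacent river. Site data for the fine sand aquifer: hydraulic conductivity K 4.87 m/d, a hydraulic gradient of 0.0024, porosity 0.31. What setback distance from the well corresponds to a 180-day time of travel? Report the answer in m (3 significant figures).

Specific discharge q = 4.87 × 0.0024 = 0.01169 m/d
v = Ki/n = 4.87·0.0024/0.31 = 0.03770 m/d
L = v × T = 0.03770 × 180 = 6.787 m

6.79 m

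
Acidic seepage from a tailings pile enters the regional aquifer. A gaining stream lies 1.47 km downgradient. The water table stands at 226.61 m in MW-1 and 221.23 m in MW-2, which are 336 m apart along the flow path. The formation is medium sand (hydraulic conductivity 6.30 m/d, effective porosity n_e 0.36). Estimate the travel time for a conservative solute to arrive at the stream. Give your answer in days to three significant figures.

5250 days

Hydraulic gradient i = (226.61 − 221.23) / 336 = 5.38 / 336 = 0.01601
Darcy flux q = K·i = 6.30 × 0.01601 = 0.1009 m/d
Seepage velocity v = q / n = 0.1009 / 0.36 = 0.2802 m/d
L = 1.47 km = 1470 m
t = L / v = 1470 / 0.2802 = 5246 d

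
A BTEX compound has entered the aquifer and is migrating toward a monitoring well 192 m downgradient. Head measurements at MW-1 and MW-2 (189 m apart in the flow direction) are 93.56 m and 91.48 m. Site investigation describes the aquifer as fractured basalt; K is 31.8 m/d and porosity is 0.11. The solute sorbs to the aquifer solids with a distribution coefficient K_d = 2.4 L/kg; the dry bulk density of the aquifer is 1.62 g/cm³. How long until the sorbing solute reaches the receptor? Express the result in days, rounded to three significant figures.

Hydraulic gradient i = (93.56 − 91.48) / 189 = 2.08 / 189 = 0.01101
q = Ki = 31.8 × 0.01101 = 0.3500 m/d
Seepage velocity v = q / n = 0.3500 / 0.11 = 3.182 m/d
Retardation R = 1 + ρ_b·K_d/n = 1 + 1.62×2.4/0.11 = 36.35
Contaminant velocity v_c = v/R = 3.182/36.35 = 0.08754 m/d
t = L/v_c = 192/0.08754 = 2193 d

2190 days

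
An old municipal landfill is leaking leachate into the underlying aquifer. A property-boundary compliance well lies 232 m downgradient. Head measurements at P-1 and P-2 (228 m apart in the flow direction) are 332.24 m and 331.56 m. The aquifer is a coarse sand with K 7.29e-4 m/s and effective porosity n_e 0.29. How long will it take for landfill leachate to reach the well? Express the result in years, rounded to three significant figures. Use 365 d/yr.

Hydraulic gradient i = (332.24 − 331.56) / 228 = 0.68 / 228 = 0.002982
K = 7.29e-4 m/s × 86400 s/d = 62.99 m/d
q = Ki = 62.99 × 0.002982 = 0.1879 m/d
v = Ki/n = 62.99·0.002982/0.29 = 0.6478 m/d
t = L / v = 232 / 0.6478 = 358.2 d
   = 358.2 / 365 = 0.981 yr

0.981 years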